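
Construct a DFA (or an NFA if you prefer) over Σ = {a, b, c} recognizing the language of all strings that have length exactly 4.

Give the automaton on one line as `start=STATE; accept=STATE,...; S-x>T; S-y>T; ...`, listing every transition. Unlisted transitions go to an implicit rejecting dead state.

start=q0; accept=q4; q0-a>q1; q0-b>q1; q0-c>q1; q1-a>q2; q1-b>q2; q1-c>q2; q2-a>q3; q2-b>q3; q2-c>q3; q3-a>q4; q3-b>q4; q3-c>q4; q4-a>q5; q4-b>q5; q4-c>q5; q5-a>q5; q5-b>q5; q5-c>q5

We only need to distinguish lengths 0, 1, …, 4, and '>4'. Chain q0 → q1 → q2 → q3 → q4 → q5 on every symbol, with q5 looping. Accepting states: {q4}.
With 6 states:
        a   b   c  
>  q0   q1  q1  q1 
   q1   q2  q2  q2 
   q2   q3  q3  q3 
   q3   q4  q4  q4 
 * q4   q5  q5  q5 
   q5   q5  q5  q5 
(> = start, * = accepting)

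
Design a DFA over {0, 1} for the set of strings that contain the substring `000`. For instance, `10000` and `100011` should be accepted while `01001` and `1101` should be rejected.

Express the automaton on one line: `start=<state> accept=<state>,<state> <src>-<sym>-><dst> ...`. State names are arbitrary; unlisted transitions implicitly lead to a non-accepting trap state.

start=S0 accept=S3 S0-0->S1 S0-1->S0 S1-0->S2 S1-1->S0 S2-0->S3 S2-1->S0 S3-0->S3 S3-1->S3

States S0..S2 record the length of the longest prefix of `000` that matches the current input suffix. Reaching S3 means `000` has been seen, and we stay there forever. Accept from S3.
4 states suffice.
        0   1  
>  S0   S1  S0 
   S1   S2  S0 
   S2   S3  S0 
 * S3   S3  S3 
(> = start, * = accepting)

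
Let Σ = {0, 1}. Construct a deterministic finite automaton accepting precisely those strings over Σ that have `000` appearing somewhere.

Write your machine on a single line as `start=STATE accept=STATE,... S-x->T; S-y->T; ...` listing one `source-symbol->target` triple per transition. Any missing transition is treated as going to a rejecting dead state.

States q0..q2 record the length of the longest prefix of `000` that matches the current input suffix. Reaching q3 means `000` has been seen, and we stay there forever. Accept from q3.
        0   1  
>  q0   q1  q0 
   q1   q2  q0 
   q2   q3  q0 
 * q3   q3  q3 
(> = start, * = accepting)

start=q0; accept=q3; q0-0->q1; q0-1->q0; q1-0->q2; q1-1->q0; q2-0->q3; q2-1->q0; q3-0->q3; q3-1->q3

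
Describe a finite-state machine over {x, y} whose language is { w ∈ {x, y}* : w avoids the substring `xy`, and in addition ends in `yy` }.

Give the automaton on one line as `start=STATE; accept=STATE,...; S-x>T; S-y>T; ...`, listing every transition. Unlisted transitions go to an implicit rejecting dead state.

Run two small machines in parallel and take their product. The first has 3 states tracking partial matches of the forbidden pattern `xy`; the second has 3 states tracking how much of the suffix `yy` has currently been matched. A product state is a pair (one from each), accepting exactly when both do.
       x  y 
>  A   B  C 
   B   B  D 
   C   B  E 
   D   F  G 
 * E   B  E 
   F   F  D 
   G   F  G 
(> = start, * = accepting)

start=A; accept=E; A-x>B; A-y>C; B-x>B; B-y>D; C-x>B; C-y>E; D-x>F; D-y>G; E-x>B; E-y>E; F-x>F; F-y>D; G-x>F; G-y>G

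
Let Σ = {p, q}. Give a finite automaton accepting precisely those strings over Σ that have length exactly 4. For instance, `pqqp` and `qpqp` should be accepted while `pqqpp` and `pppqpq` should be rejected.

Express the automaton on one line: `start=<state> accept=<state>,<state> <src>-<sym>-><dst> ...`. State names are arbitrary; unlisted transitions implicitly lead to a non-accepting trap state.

start=s0 accept=s4 s0-p->s1 s0-q->s1 s1-p->s2 s1-q->s2 s2-p->s3 s2-q->s3 s3-p->s4 s3-q->s4 s4-p->s5 s4-q->s5 s5-p->s5 s5-q->s5

Count input length up to 5: every symbol moves from s0 toward s5, which means 'more than 4' and absorbs. Accept from {s4}.
A 6-state machine:
        p   q  
>  s0   s1  s1 
   s1   s2  s2 
   s2   s3  s3 
   s3   s4  s4 
 * s4   s5  s5 
   s5   s5  s5 
(> = start, * = accepting)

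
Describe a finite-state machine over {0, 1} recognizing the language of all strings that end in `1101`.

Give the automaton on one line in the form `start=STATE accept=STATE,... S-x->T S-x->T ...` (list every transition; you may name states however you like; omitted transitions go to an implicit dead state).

start=q0 accept=q4 q0-0->q0 q0-1->q1 q1-0->q0 q1-1->q2 q2-0->q3 q2-1->q2 q3-0->q0 q3-1->q4 q4-0->q0 q4-1->q2

Let each state record the length of the longest suffix of the input read so far that is also a prefix of `1101`. q1 means the last symbol is `1`; q2 means the last 2 symbols are `11`; q3 means the last 3 symbols are `110`; q4 means the last 4 symbols are `1101`. Accept only at q4, where the string currently ends in `1101`.
        0   1  
>  q0   q0  q1 
   q1   q0  q2 
   q2   q3  q2 
   q3   q0  q4 
 * q4   q0  q2 
(> = start, * = accepting)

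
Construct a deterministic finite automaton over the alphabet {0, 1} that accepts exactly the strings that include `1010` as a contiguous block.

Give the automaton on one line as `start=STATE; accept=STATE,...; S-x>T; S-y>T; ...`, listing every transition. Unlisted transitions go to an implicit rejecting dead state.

States q0..q3 record the length of the longest prefix of `1010` that matches the current input suffix. Reaching q4 means `1010` has been seen, and we stay there forever. Accept from q4.
A 5-state machine:
        0   1  
>  q0   q0  q1 
   q1   q2  q1 
   q2   q0  q3 
   q3   q4  q1 
 * q4   q4  q4 
(> = start, * = accepting)

start=q0; accept=q4; q0-0>q0; q0-1>q1; q1-0>q2; q1-1>q1; q2-0>q0; q2-1>q3; q3-0>q4; q3-1>q1; q4-0>q4; q4-1>q4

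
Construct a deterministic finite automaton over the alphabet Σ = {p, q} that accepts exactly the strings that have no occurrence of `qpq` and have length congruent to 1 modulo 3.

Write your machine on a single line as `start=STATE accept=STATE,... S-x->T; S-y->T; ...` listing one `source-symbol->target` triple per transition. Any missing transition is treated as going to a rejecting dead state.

start=s0; accept=s1,s2,s9; s0-p->s1; s0-q->s2; s1-p->s3; s1-q->s4; s2-p->s5; s2-q->s4; s3-p->s0; s3-q->s6; s4-p->s7; s4-q->s6; s5-p->s0; s5-q->s8; s6-p->s9; s6-q->s2; s7-p->s1; s7-q->s8; s8-p->s8; s8-q->s8; s9-p->s3; s9-q->s8

Handle the two conditions separately and then intersect. One (4 states) tracks partial matches of the forbidden pattern `qpq`; the other (3 states) tracks the input length modulo 3. Each combined state is a pair, one component from each; accept when both components accept. After merging equivalent states the machine shrinks.
10 states suffice.
        p   q  
>  s0   s1  s2 
 * s1   s3  s4 
 * s2   s5  s4 
   s3   s0  s6 
   s4   s7  s6 
   s5   s0  s8 
   s6   s9  s2 
   s7   s1  s8 
   s8   s8  s8 
 * s9   s3  s8 
(> = start, * = accepting)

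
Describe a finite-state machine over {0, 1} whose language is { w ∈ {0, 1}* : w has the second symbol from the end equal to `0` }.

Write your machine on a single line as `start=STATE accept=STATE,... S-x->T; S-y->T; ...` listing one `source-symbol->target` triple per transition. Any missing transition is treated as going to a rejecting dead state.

start=S0; accept=S3,S4; S0-0->S1; S0-1->S2; S1-0->S3; S1-1->S4; S2-0->S5; S2-1->S6; S3-0->S3; S3-1->S4; S4-0->S5; S4-1->S6; S5-0->S3; S5-1->S4; S6-0->S5; S6-1->S6

A DFA must remember the last 2 symbols (since which symbol is second-to-last isn't known until the input ends). Use one state per possible window of the last ≤2 symbols; accept from those whose window starts with `0`.
With 7 states:
        0   1  
>  S0   S1  S2 
   S1   S3  S4 
   S2   S5  S6 
 * S3   S3  S4 
 * S4   S5  S6 
   S5   S3  S4 
   S6   S5  S6 
(> = start, * = accepting)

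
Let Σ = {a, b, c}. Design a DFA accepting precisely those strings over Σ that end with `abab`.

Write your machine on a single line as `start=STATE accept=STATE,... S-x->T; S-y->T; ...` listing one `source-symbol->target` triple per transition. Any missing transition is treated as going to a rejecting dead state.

Let each state record the length of the longest suffix of the input read so far that is also a prefix of `abab`. S1 means the last symbol is `a`; S2 means the last 2 symbols are `ab`; S3 means the last 3 symbols are `aba`; S4 means the last 4 symbols are `abab`. Accept only at S4, where the string currently ends in `abab`.
5 states suffice.
        a   b   c  
>  S0   S1  S0  S0 
   S1   S1  S2  S0 
   S2   S3  S0  S0 
   S3   S1  S4  S0 
 * S4   S3  S0  S0 
(> = start, * = accepting)

start=S0; accept=S4; S0-a->S1; S0-b->S0; S0-c->S0; S1-a->S1; S1-b->S2; S1-c->S0; S2-a->S3; S2-b->S0; S2-c->S0; S3-a->S1; S3-b->S4; S3-c->S0; S4-a->S3; S4-b->S0; S4-c->S0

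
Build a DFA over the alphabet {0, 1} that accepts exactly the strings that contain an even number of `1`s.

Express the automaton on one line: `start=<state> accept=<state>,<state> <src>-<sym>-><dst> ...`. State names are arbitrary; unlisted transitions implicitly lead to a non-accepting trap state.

The only thing that matters is how many `1`s have appeared, reduced mod 2. Use one state per residue: A for 0, …, B for 1. Reading `1` moves to the next residue; anything else stays put. A is accepting.
With 2 states:
       0  1 
>* A   A  B 
   B   B  A 
(> = start, * = accepting)

start=A accept=A A-0->A A-1->B B-0->B B-1->A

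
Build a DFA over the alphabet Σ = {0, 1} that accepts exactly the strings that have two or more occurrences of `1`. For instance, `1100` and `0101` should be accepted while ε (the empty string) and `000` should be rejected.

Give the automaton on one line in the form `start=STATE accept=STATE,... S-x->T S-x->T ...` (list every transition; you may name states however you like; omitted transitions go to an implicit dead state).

Count `1`s, saturating at 3: states q0 through q2 mean 0 through 2 `1`s seen; q3 means more than 2. Each `1` increments (capped at q3); other symbols loop. Accept from {q2, q3}.
4 states suffice.
        0   1  
>  q0   q0  q1 
   q1   q1  q2 
 * q2   q2  q3 
 * q3   q3  q3 
(> = start, * = accepting)

start=q0 accept=q2,q3 q0-0->q0 q0-1->q1 q1-0->q1 q1-1->q2 q2-0->q2 q2-1->q3 q3-0->q3 q3-1->q3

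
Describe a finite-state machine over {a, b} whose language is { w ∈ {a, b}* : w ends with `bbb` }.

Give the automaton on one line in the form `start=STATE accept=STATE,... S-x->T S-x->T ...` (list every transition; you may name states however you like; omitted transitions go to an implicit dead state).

start=s0 accept=s3 s0-a->s0 s0-b->s1 s1-a->s0 s1-b->s2 s2-a->s0 s2-b->s3 s3-a->s0 s3-b->s3

Remember how much of `bbb` the current input suffix matches. State s0 means no match yet; s1 means the last symbol is `b`; s2 means the last 2 symbols are `bb`; s3 means the last 3 symbols are `bbb`. Only s3 accepts. On a mismatch, fall back to the longest proper suffix that is still a prefix of `bbb`.
4 states suffice.
        a   b  
>  s0   s0  s1 
   s1   s0  s2 
   s2   s0  s3 
 * s3   s0  s3 
(> = start, * = accepting)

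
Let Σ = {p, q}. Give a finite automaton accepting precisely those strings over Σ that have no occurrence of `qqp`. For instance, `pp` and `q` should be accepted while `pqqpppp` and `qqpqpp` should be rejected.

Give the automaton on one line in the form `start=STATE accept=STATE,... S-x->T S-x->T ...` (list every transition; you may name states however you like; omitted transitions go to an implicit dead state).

start=s0 accept=s0,s1,s2 s0-p->s0 s0-q->s1 s1-p->s0 s1-q->s2 s2-p->s3 s2-q->s2 s3-p->s3 s3-q->s3

This is the complement of 'contains `qqp`'. Use the same substring-matching states — s0 through s3 holding how much of `qqp` has just been matched — but flip the accepting set: everything except the trap s3 accepts.
4 states suffice.
        p   q  
>* s0   s0  s1 
 * s1   s0  s2 
 * s2   s3  s2 
   s3   s3  s3 
(> = start, * = accepting)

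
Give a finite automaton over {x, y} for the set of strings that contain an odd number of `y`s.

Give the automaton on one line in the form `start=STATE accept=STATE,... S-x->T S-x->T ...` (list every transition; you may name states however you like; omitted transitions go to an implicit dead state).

start=s0 accept=s1 s0-x->s0 s0-y->s1 s1-x->s1 s1-y->s0

Keep the running count of `y`s modulo 2: each `y` advances along the cycle s0 → s1 → s0 while other symbols loop. Accept at s1.
        x   y  
>  s0   s0  s1 
 * s1   s1  s0 
(> = start, * = accepting)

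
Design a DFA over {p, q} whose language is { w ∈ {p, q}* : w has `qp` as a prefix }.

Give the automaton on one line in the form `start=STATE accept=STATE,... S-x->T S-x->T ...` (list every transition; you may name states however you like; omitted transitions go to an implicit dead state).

start=A accept=C A-p->D A-q->B B-p->C B-q->D C-p->C C-q->C D-p->D D-q->D

Check the first 2 symbols one by one: A through B record how many have matched `qp` so far; any wrong symbol goes to the dead state D. After all 2 match we enter the accepting sink C.
With 4 states:
       p  q 
>  A   D  B 
   B   C  D 
 * C   C  C 
   D   D  D 
(> = start, * = accepting)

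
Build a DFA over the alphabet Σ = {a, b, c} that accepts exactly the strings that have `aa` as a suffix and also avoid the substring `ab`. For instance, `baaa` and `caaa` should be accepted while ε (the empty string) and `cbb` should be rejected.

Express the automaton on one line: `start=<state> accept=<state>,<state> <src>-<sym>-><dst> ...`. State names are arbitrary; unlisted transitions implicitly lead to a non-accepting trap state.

start=S0 accept=S2 S0-a->S1 S0-b->S0 S0-c->S0 S1-a->S2 S1-b->S3 S1-c->S0 S2-a->S2 S2-b->S3 S2-c->S0 S3-a->S3 S3-b->S3 S3-c->S3

Run two small machines in parallel and take their product. One (3 states) tracks how much of the suffix `aa` has currently been matched; the other (3 states) tracks partial matches of the forbidden pattern `ab`. Each combined state is a pair, one component from each; accept when both components accept. Minimizing collapses redundant product states.
With 4 states:
        a   b   c  
>  S0   S1  S0  S0 
   S1   S2  S3  S0 
 * S2   S2  S3  S0 
   S3   S3  S3  S3 
(> = start, * = accepting)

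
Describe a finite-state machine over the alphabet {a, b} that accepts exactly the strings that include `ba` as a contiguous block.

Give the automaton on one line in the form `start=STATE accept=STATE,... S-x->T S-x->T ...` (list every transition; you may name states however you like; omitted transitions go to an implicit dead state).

start=S0 accept=S2 S0-a->S0 S0-b->S1 S1-a->S2 S1-b->S1 S2-a->S2 S2-b->S2

States S0..S1 record the length of the longest prefix of `ba` that matches the current input suffix. Reaching S2 means `ba` has been seen, and we stay there forever. Accept from S2.
A 3-state machine:
        a   b  
>  S0   S0  S1 
   S1   S2  S1 
 * S2   S2  S2 
(> = start, * = accepting)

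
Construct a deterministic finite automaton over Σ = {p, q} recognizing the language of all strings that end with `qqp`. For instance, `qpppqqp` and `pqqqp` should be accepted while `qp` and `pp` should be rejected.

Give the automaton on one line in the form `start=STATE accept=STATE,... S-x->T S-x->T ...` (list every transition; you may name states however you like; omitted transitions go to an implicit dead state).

Let each state record the length of the longest suffix of the input read so far that is also a prefix of `qqp`. s1 means the last symbol is `q`; s2 means the last 2 symbols are `qq`; s3 means the last 3 symbols are `qqp`. Accept only at s3, where the string currently ends in `qqp`.
4 states suffice.
        p   q  
>  s0   s0  s1 
   s1   s0  s2 
   s2   s3  s2 
 * s3   s0  s1 
(> = start, * = accepting)

start=s0 accept=s3 s0-p->s0 s0-q->s1 s1-p->s0 s1-q->s2 s2-p->s3 s2-q->s2 s3-p->s0 s3-q->s1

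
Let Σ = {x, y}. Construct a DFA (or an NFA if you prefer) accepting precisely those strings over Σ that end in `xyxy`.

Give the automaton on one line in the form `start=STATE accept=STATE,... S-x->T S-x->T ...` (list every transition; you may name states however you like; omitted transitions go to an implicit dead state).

start=s0 accept=s4 s0-x->s1 s0-y->s0 s1-x->s1 s1-y->s2 s2-x->s3 s2-y->s0 s3-x->s1 s3-y->s4 s4-x->s3 s4-y->s0

Remember how much of `xyxy` the current input suffix matches. State s0 means no match yet; s1 means the last symbol is `x`; s2 means the last 2 symbols are `xy`; s3 means the last 3 symbols are `xyx`; s4 means the last 4 symbols are `xyxy`. Only s4 accepts. On a mismatch, fall back to the longest proper suffix that is still a prefix of `xyxy`.
5 states suffice.
        x   y  
>  s0   s1  s0 
   s1   s1  s2 
   s2   s3  s0 
   s3   s1  s4 
 * s4   s3  s0 
(> = start, * = accepting)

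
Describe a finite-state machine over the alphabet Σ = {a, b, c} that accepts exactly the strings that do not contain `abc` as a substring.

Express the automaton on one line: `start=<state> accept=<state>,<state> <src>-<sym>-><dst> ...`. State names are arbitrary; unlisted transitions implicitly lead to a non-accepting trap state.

start=q0 accept=q0,q1,q2 q0-a->q1 q0-b->q0 q0-c->q0 q1-a->q1 q1-b->q2 q1-c->q0 q2-a->q1 q2-b->q0 q2-c->q3 q3-a->q3 q3-b->q3 q3-c->q3

Track partial matches of the forbidden pattern `abc`. State q3 is a dead state reached once `abc` has occurred; every other state accepts. q0 means no part of `abc` is currently matched.
A 4-state machine:
        a   b   c  
>* q0   q1  q0  q0 
 * q1   q1  q2  q0 
 * q2   q1  q0  q3 
   q3   q3  q3  q3 
(> = start, * = accepting)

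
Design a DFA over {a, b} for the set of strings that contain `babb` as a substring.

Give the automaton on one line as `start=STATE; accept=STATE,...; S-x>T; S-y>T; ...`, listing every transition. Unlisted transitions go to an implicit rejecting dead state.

start=q0; accept=q4; q0-a>q0; q0-b>q1; q1-a>q2; q1-b>q1; q2-a>q0; q2-b>q3; q3-a>q2; q3-b>q4; q4-a>q4; q4-b>q4

Track how much of `babb` has been matched so far: state q0 is no progress, q4 is the absorbing accept state reached once `babb` has occurred. Intermediate states record partial matches; on a mismatch, fall back to the longest reusable overlap.
5 states suffice.
        a   b  
>  q0   q0  q1 
   q1   q2  q1 
   q2   q0  q3 
   q3   q2  q4 
 * q4   q4  q4 
(> = start, * = accepting)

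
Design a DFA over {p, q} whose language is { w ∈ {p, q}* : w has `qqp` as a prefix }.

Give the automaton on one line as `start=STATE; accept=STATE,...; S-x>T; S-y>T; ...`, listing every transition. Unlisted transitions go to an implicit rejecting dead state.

Check the first 3 symbols one by one: S0 through S2 record how many have matched `qqp` so far; any wrong symbol goes to the dead state S4. After all 3 match we enter the accepting sink S3.
A 5-state machine:
        p   q  
>  S0   S4  S1 
   S1   S4  S2 
   S2   S3  S4 
 * S3   S3  S3 
   S4   S4  S4 
(> = start, * = accepting)

start=S0; accept=S3; S0-p>S4; S0-q>S1; S1-p>S4; S1-q>S2; S2-p>S3; S2-q>S4; S3-p>S3; S3-q>S3; S4-p>S4; S4-q>S4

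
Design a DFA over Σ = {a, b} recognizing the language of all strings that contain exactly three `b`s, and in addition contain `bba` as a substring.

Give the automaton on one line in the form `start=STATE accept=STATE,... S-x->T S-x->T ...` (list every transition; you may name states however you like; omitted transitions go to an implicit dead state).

start=q0 accept=q8 q0-a->q0 q0-b->q1 q1-a->q2 q1-b->q3 q2-a->q2 q2-b->q4 q3-a->q5 q3-b->q6 q4-a->q7 q4-b->q6 q5-a->q5 q5-b->q8 q6-a->q8 q6-b->q9 q7-a->q7 q7-b->q10 q8-a->q8 q8-b->q11 q9-a->q11 q9-b->q9 q10-a->q12 q10-b->q9 q11-a->q11 q11-b->q11 q12-a->q12 q12-b->q13 q13-a->q14 q13-b->q9 q14-a->q14 q14-b->q13

Build one automaton per condition and run them in lockstep. The first has 5 states tracking the count of `b`s, saturating at 4; the second has 4 states tracking whether and how much of `bba` has been seen. A product state is a pair (one from each), accepting exactly when both do.
A 15-state machine:
          a    b  
>  q0     q0   q1 
   q1     q2   q3 
   q2     q2   q4 
   q3     q5   q6 
   q4     q7   q6 
   q5     q5   q8 
   q6     q8   q9 
   q7     q7  q10 
 * q8     q8  q11 
   q9    q11   q9 
   q10   q12   q9 
   q11   q11  q11 
   q12   q12  q13 
   q13   q14   q9 
   q14   q14  q13 
(> = start, * = accepting)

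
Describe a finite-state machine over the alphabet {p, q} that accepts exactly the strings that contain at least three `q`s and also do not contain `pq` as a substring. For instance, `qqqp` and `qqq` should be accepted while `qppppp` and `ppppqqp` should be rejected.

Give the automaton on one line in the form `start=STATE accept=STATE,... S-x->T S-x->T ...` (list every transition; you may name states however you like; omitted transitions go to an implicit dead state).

Run two small machines in parallel and take their product. The first has 5 states tracking the count of `q`s, saturating at 4; the second has 3 states tracking partial matches of the forbidden pattern `pq`. A product state is a pair (one from each), accepting exactly when both do.
A 14-state machine:
       p  q 
>  A   B  C 
   B   B  D 
   C   E  F 
   D   D  G 
   E   E  G 
   F   H  I 
   G   G  J 
   H   H  J 
 * I   K  L 
   J   J  M 
 * K   K  M 
 * L   N  L 
   M   M  M 
 * N   N  M 
(> = start, * = accepting)

start=A accept=I,K,L,N A-p->B A-q->C B-p->B B-q->D C-p->E C-q->F D-p->D D-q->G E-p->E E-q->G F-p->H F-q->I G-p->G G-q->J H-p->H H-q->J I-p->K I-q->L J-p->J J-q->M K-p->K K-q->M L-p->N L-q->L M-p->M M-q->M N-p->N N-q->M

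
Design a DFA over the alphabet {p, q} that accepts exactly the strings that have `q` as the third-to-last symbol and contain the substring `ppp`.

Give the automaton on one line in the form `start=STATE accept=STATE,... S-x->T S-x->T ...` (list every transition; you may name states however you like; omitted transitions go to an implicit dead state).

start=A accept=H,I,J,K A-p->B A-q->A B-p->C B-q->A C-p->D C-q->A D-p->D D-q->E E-p->F E-q->G F-p->H F-q->I G-p->J G-q->K H-p->D H-q->E I-p->F I-q->G J-p->H J-q->I K-p->J K-q->K

Build one automaton per condition and run them in lockstep. One (15 states) tracks the last 3 symbols read; the other (4 states) tracks whether and how much of `ppp` has been seen. Each combined state is a pair, one component from each; accept when both components accept. Equivalent product states are then merged.
An 11-state machine:
       p  q 
>  A   B  A 
   B   C  A 
   C   D  A 
   D   D  E 
   E   F  G 
   F   H  I 
   G   J  K 
 * H   D  E 
 * I   F  G 
 * J   H  I 
 * K   J  K 
(> = start, * = accepting)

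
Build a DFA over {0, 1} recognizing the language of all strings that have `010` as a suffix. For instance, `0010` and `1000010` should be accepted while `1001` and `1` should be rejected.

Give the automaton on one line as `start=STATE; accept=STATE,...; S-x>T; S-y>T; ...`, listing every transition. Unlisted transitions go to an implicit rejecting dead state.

start=S0; accept=S3; S0-0>S1; S0-1>S0; S1-0>S1; S1-1>S2; S2-0>S3; S2-1>S0; S3-0>S1; S3-1>S2

Let each state record the length of the longest suffix of the input read so far that is also a prefix of `010`. S1 means the last symbol is `0`; S2 means the last 2 symbols are `01`; S3 means the last 3 symbols are `010`. Accept only at S3, where the string currently ends in `010`.
        0   1  
>  S0   S1  S0 
   S1   S1  S2 
   S2   S3  S0 
 * S3   S1  S2 
(> = start, * = accepting)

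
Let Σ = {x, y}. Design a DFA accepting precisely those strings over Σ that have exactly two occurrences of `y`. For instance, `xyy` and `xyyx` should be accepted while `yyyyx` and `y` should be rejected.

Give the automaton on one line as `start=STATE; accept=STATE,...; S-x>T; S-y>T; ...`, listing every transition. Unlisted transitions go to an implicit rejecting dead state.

start=S0; accept=S2; S0-x>S0; S0-y>S1; S1-x>S1; S1-y>S2; S2-x>S2; S2-y>S3; S3-x>S3; S3-y>S3

Count `y`s, saturating at 3: states S0 through S2 mean 0 through 2 `y`s seen; S3 means more than 2. Each `y` increments (capped at S3); other symbols loop. Accept from {S2}.
A 4-state machine:
        x   y  
>  S0   S0  S1 
   S1   S1  S2 
 * S2   S2  S3 
   S3   S3  S3 
(> = start, * = accepting)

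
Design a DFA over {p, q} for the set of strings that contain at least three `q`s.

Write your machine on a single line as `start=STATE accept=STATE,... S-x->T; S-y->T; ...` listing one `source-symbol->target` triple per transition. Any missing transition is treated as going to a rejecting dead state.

start=s0; accept=s3,s4; s0-p->s0; s0-q->s1; s1-p->s1; s1-q->s2; s2-p->s2; s2-q->s3; s3-p->s3; s3-q->s4; s4-p->s4; s4-q->s4

Only the number of `q`s matters, and only up to 4. Make a chain s0 → s1 → s2 → s3 → s4 advanced by each `q` (with s4 absorbing); every other symbol self-loops. The accepting set is {s3, s4}.
With 5 states:
        p   q  
>  s0   s0  s1 
   s1   s1  s2 
   s2   s2  s3 
 * s3   s3  s4 
 * s4   s4  s4 
(> = start, * = accepting)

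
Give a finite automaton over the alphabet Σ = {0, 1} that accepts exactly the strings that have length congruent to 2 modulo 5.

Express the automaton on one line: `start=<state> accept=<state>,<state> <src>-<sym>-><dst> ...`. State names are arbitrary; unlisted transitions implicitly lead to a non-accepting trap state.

Count input length modulo 5: every symbol advances one step around the cycle S0 → S1 → S2 → S3 → S4 → S0. Accept at S2.
With 5 states:
        0   1  
>  S0   S1  S1 
   S1   S2  S2 
 * S2   S3  S3 
   S3   S4  S4 
   S4   S0  S0 
(> = start, * = accepting)

start=S0 accept=S2 S0-0->S1 S0-1->S1 S1-0->S2 S1-1->S2 S2-0->S3 S2-1->S3 S3-0->S4 S3-1->S4 S4-0->S0 S4-1->S0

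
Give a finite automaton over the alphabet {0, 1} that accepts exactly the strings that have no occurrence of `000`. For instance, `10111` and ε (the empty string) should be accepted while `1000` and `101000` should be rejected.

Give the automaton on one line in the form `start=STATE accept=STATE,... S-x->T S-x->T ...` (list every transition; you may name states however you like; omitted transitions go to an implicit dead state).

start=q0 accept=q0,q1,q2 q0-0->q1 q0-1->q0 q1-0->q2 q1-1->q0 q2-0->q3 q2-1->q0 q3-0->q3 q3-1->q3

This is the complement of 'contains `000`'. Use the same substring-matching states — q0 through q3 holding how much of `000` has just been matched — but flip the accepting set: everything except the trap q3 accepts.
4 states suffice.
        0   1  
>* q0   q1  q0 
 * q1   q2  q0 
 * q2   q3  q0 
   q3   q3  q3 
(> = start, * = accepting)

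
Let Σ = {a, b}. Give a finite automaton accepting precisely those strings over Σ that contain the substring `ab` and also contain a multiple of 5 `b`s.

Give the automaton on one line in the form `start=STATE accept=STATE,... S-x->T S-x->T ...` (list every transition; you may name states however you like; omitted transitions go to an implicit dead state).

start=s0 accept=s10 s0-a->s1 s0-b->s2 s1-a->s1 s1-b->s3 s2-a->s3 s2-b->s4 s3-a->s3 s3-b->s5 s4-a->s5 s4-b->s6 s5-a->s5 s5-b->s7 s6-a->s7 s6-b->s8 s7-a->s7 s7-b->s9 s8-a->s9 s8-b->s0 s9-a->s9 s9-b->s10 s10-a->s10 s10-b->s3

Build one automaton per condition and run them in lockstep. The first has 3 states tracking whether and how much of `ab` has been seen; the second has 5 states tracking the count of `b`s modulo 5. A product state is a pair (one from each), accepting exactly when both do. Equivalent product states are then merged.
An 11-state machine:
          a    b  
>  s0     s1   s2 
   s1     s1   s3 
   s2     s3   s4 
   s3     s3   s5 
   s4     s5   s6 
   s5     s5   s7 
   s6     s7   s8 
   s7     s7   s9 
   s8     s9   s0 
   s9     s9  s10 
 * s10   s10   s3 
(> = start, * = accepting)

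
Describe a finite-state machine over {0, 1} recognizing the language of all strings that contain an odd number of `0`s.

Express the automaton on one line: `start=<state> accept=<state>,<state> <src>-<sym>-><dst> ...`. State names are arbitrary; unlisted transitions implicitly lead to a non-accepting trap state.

start=q0 accept=q1 q0-0->q1 q0-1->q0 q1-0->q0 q1-1->q1

Keep the running count of `0`s modulo 2: each `0` advances along the cycle q0 → q1 → q0 while other symbols loop. Accept at q1.
2 states suffice.
        0   1  
>  q0   q1  q0 
 * q1   q0  q1 
(> = start, * = accepting)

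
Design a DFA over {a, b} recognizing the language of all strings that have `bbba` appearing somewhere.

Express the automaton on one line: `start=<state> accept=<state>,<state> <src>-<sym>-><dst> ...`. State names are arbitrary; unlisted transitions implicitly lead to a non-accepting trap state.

Track how much of `bbba` has been matched so far: state s0 is no progress, s4 is the absorbing accept state reached once `bbba` has occurred. Intermediate states record partial matches; on a mismatch, fall back to the longest reusable overlap.
5 states suffice.
        a   b  
>  s0   s0  s1 
   s1   s0  s2 
   s2   s0  s3 
   s3   s4  s3 
 * s4   s4  s4 
(> = start, * = accepting)

start=s0 accept=s4 s0-a->s0 s0-b->s1 s1-a->s0 s1-b->s2 s2-a->s0 s2-b->s3 s3-a->s4 s3-b->s3 s4-a->s4 s4-b->s4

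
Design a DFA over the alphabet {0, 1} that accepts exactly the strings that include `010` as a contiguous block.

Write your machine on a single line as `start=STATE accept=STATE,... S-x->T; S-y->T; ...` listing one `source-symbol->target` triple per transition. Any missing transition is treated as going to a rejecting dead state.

Track how much of `010` has been matched so far: state A is no progress, D is the absorbing accept state reached once `010` has occurred. Intermediate states record partial matches; on a mismatch, fall back to the longest reusable overlap.
4 states suffice.
       0  1 
>  A   B  A 
   B   B  C 
   C   D  A 
 * D   D  D 
(> = start, * = accepting)

start=A; accept=D; A-0->B; A-1->A; B-0->B; B-1->C; C-0->D; C-1->A; D-0->D; D-1->D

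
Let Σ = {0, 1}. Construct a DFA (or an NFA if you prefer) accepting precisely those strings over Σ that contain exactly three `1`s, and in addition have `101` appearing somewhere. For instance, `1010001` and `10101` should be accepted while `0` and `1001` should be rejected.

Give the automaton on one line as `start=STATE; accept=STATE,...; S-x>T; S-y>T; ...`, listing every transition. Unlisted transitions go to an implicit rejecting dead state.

Run two small machines in parallel and take their product. One (5 states) tracks the count of `1`s, saturating at 4; the other (4 states) tracks whether and how much of `101` has been seen. Each combined state is a pair, one component from each; accept when both components accept. Minimizing collapses redundant product states.
A 9-state machine:
        0   1  
>  q0   q0  q1 
   q1   q2  q3 
   q2   q4  q5 
   q3   q6  q7 
   q4   q4  q3 
   q5   q5  q8 
   q6   q7  q8 
   q7   q7  q7 
 * q8   q8  q7 
(> = start, * = accepting)

start=q0; accept=q8; q0-0>q0; q0-1>q1; q1-0>q2; q1-1>q3; q2-0>q4; q2-1>q5; q3-0>q6; q3-1>q7; q4-0>q4; q4-1>q3; q5-0>q5; q5-1>q8; q6-0>q7; q6-1>q8; q7-0>q7; q7-1>q7; q8-0>q8; q8-1>q7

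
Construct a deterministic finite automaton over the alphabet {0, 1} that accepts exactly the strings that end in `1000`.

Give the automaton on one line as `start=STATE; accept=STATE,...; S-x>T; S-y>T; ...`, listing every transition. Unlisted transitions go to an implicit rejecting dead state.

start=s0; accept=s4; s0-0>s0; s0-1>s1; s1-0>s2; s1-1>s1; s2-0>s3; s2-1>s1; s3-0>s4; s3-1>s1; s4-0>s0; s4-1>s1

Remember how much of `1000` the current input suffix matches. State s0 means no match yet; s1 means the last symbol is `1`; s2 means the last 2 symbols are `10`; s3 means the last 3 symbols are `100`; s4 means the last 4 symbols are `1000`. Only s4 accepts. On a mismatch, fall back to the longest proper suffix that is still a prefix of `1000`.
        0   1  
>  s0   s0  s1 
   s1   s2  s1 
   s2   s3  s1 
   s3   s4  s1 
 * s4   s0  s1 
(> = start, * = accepting)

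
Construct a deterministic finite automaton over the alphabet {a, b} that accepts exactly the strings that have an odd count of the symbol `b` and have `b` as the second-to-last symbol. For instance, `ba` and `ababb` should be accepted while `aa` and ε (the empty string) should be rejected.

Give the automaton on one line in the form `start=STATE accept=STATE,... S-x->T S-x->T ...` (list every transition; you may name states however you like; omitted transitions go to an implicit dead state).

start=s0 accept=s5,s10 s0-a->s1 s0-b->s2 s1-a->s3 s1-b->s4 s2-a->s5 s2-b->s6 s3-a->s3 s3-b->s4 s4-a->s5 s4-b->s6 s5-a->s7 s5-b->s8 s6-a->s9 s6-b->s10 s7-a->s7 s7-b->s8 s8-a->s9 s8-b->s10 s9-a->s3 s9-b->s4 s10-a->s5 s10-b->s6

Build one automaton per condition and run them in lockstep. The first has 2 states tracking the count of `b`s modulo 2; the second has 7 states tracking the last 2 symbols read. A product state is a pair (one from each), accepting exactly when both do.
          a    b  
>  s0     s1   s2 
   s1     s3   s4 
   s2     s5   s6 
   s3     s3   s4 
   s4     s5   s6 
 * s5     s7   s8 
   s6     s9  s10 
   s7     s7   s8 
   s8     s9  s10 
   s9     s3   s4 
 * s10    s5   s6 
(> = start, * = accepting)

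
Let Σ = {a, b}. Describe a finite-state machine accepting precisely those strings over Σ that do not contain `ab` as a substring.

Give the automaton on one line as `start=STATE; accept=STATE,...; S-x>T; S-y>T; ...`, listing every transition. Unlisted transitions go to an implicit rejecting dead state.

Track partial matches of the forbidden pattern `ab`. State S2 is a dead state reached once `ab` has occurred; every other state accepts. S0 means no part of `ab` is currently matched.
3 states suffice.
        a   b  
>* S0   S1  S0 
 * S1   S1  S2 
   S2   S2  S2 
(> = start, * = accepting)

start=S0; accept=S0,S1; S0-a>S1; S0-b>S0; S1-a>S1; S1-b>S2; S2-a>S2; S2-b>S2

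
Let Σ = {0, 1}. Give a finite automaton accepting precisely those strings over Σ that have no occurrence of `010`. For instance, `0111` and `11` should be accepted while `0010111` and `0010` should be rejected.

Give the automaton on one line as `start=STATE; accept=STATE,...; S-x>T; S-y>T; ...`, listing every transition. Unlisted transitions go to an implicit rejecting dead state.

This is the complement of 'contains `010`'. Use the same substring-matching states — q0 through q3 holding how much of `010` has just been matched — but flip the accepting set: everything except the trap q3 accepts.
With 4 states:
        0   1  
>* q0   q1  q0 
 * q1   q1  q2 
 * q2   q3  q0 
   q3   q3  q3 
(> = start, * = accepting)

start=q0; accept=q0,q1,q2; q0-0>q1; q0-1>q0; q1-0>q1; q1-1>q2; q2-0>q3; q2-1>q0; q3-0>q3; q3-1>q3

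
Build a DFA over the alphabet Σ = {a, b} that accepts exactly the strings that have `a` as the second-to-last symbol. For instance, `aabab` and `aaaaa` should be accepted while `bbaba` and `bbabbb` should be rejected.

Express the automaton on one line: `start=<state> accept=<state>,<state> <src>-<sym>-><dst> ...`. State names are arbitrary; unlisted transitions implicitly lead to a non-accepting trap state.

A DFA must remember the last 2 symbols (since which symbol is second-to-last isn't known until the input ends). Use one state per possible window of the last ≤2 symbols; accept from those whose window starts with `a`.
7 states suffice.
        a   b  
>  q0   q1  q2 
   q1   q3  q4 
   q2   q5  q6 
 * q3   q3  q4 
 * q4   q5  q6 
   q5   q3  q4 
   q6   q5  q6 
(> = start, * = accepting)

start=q0 accept=q3,q4 q0-a->q1 q0-b->q2 q1-a->q3 q1-b->q4 q2-a->q5 q2-b->q6 q3-a->q3 q3-b->q4 q4-a->q5 q4-b->q6 q5-a->q3 q5-b->q4 q6-a->q5 q6-b->q6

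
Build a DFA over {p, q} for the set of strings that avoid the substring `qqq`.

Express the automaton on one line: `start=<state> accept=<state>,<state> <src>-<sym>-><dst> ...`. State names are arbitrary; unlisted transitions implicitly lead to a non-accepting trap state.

This is the complement of 'contains `qqq`'. Use the same substring-matching states — S0 through S3 holding how much of `qqq` has just been matched — but flip the accepting set: everything except the trap S3 accepts.
4 states suffice.
        p   q  
>* S0   S0  S1 
 * S1   S0  S2 
 * S2   S0  S3 
   S3   S3  S3 
(> = start, * = accepting)

start=S0 accept=S0,S1,S2 S0-p->S0 S0-q->S1 S1-p->S0 S1-q->S2 S2-p->S0 S2-q->S3 S3-p->S3 S3-q->S3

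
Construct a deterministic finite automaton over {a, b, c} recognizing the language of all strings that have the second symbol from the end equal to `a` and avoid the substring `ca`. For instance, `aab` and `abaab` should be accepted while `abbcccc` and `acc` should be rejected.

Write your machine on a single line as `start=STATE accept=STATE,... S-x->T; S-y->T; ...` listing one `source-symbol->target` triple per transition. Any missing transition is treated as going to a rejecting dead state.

Build one automaton per condition and run them in lockstep. One (13 states) tracks the last 2 symbols read; the other (3 states) tracks partial matches of the forbidden pattern `ca`. Each combined state is a pair, one component from each; accept when both components accept. Equivalent product states are then merged.
With 7 states:
        a   b   c  
>  q0   q1  q0  q2 
   q1   q3  q4  q5 
   q2   q6  q0  q2 
 * q3   q3  q4  q5 
 * q4   q1  q0  q2 
 * q5   q6  q0  q2 
   q6   q6  q6  q6 
(> = start, * = accepting)

start=q0; accept=q3,q4,q5; q0-a->q1; q0-b->q0; q0-c->q2; q1-a->q3; q1-b->q4; q1-c->q5; q2-a->q6; q2-b->q0; q2-c->q2; q3-a->q3; q3-b->q4; q3-c->q5; q4-a->q1; q4-b->q0; q4-c->q2; q5-a->q6; q5-b->q0; q5-c->q2; q6-a->q6; q6-b->q6; q6-c->q6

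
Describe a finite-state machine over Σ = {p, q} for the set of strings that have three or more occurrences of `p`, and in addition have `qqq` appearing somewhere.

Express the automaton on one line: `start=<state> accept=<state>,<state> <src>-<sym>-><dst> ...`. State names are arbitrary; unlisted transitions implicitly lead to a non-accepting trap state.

start=s0 accept=s15 s0-p->s1 s0-q->s2 s1-p->s3 s1-q->s4 s2-p->s1 s2-q->s5 s3-p->s6 s3-q->s7 s4-p->s3 s4-q->s8 s5-p->s1 s5-q->s9 s6-p->s6 s6-q->s10 s7-p->s6 s7-q->s11 s8-p->s3 s8-q->s12 s9-p->s12 s9-q->s9 s10-p->s6 s10-q->s13 s11-p->s6 s11-q->s14 s12-p->s14 s12-q->s12 s13-p->s6 s13-q->s15 s14-p->s15 s14-q->s14 s15-p->s15 s15-q->s15

Run two small machines in parallel and take their product. One (5 states) tracks the count of `p`s, saturating at 4; the other (4 states) tracks whether and how much of `qqq` has been seen. Each combined state is a pair, one component from each; accept when both components accept. After merging equivalent states the machine shrinks.
A 16-state machine:
          p    q  
>  s0     s1   s2 
   s1     s3   s4 
   s2     s1   s5 
   s3     s6   s7 
   s4     s3   s8 
   s5     s1   s9 
   s6     s6  s10 
   s7     s6  s11 
   s8     s3  s12 
   s9    s12   s9 
   s10    s6  s13 
   s11    s6  s14 
   s12   s14  s12 
   s13    s6  s15 
   s14   s15  s14 
 * s15   s15  s15 
(> = start, * = accepting)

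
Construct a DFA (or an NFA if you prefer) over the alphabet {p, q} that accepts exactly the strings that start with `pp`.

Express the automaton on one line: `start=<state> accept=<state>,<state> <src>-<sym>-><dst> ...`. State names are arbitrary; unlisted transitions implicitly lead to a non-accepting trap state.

Walk along `pp` while the input agrees: from S0 take `p` to S1, and so on. Any deviation drops to the rejecting sink S3. Once S2 is reached the prefix is confirmed and every continuation is accepted.
A 4-state machine:
        p   q  
>  S0   S1  S3 
   S1   S2  S3 
 * S2   S2  S2 
   S3   S3  S3 
(> = start, * = accepting)

start=S0 accept=S2 S0-p->S1 S0-q->S3 S1-p->S2 S1-q->S3 S2-p->S2 S2-q->S2 S3-p->S3 S3-q->S3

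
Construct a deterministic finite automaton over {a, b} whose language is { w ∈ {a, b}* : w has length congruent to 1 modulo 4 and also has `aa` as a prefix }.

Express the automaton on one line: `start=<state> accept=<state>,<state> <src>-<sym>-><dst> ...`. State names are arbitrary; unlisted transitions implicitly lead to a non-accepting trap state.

start=q0 accept=q9 q0-a->q1 q0-b->q2 q1-a->q3 q1-b->q4 q2-a->q4 q2-b->q4 q3-a->q5 q3-b->q5 q4-a->q6 q4-b->q6 q5-a->q7 q5-b->q7 q6-a->q8 q6-b->q8 q7-a->q9 q7-b->q9 q8-a->q2 q8-b->q2 q9-a->q3 q9-b->q3

Run two small machines in parallel and take their product. The first has 4 states tracking the input length modulo 4; the second has 4 states tracking whether the input so far still matches the prefix `aa`. A product state is a pair (one from each), accepting exactly when both do.
        a   b  
>  q0   q1  q2 
   q1   q3  q4 
   q2   q4  q4 
   q3   q5  q5 
   q4   q6  q6 
   q5   q7  q7 
   q6   q8  q8 
   q7   q9  q9 
   q8   q2  q2 
 * q9   q3  q3 
(> = start, * = accepting)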